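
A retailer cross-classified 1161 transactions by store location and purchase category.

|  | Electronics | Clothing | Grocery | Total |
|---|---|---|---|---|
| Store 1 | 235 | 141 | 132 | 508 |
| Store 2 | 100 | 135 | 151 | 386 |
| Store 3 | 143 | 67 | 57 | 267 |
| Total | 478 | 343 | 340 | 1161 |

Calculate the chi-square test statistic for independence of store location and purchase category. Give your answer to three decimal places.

Grand total N = 1161.
Expected counts (row total × column total / N):
  Store 1, Electronics: 508×478/1161 = 209.1507
  Store 1, Clothing: 508×343/1161 = 150.0810
  Store 1, Grocery: 508×340/1161 = 148.7683
  Store 2, Electronics: 386×478/1161 = 158.9216
  Store 2, Clothing: 386×343/1161 = 114.0379
  Store 2, Grocery: 386×340/1161 = 113.0405
  Store 3, Electronics: 267×478/1161 = 109.9276
  Store 3, Clothing: 267×343/1161 = 78.8811
  Store 3, Grocery: 267×340/1161 = 78.1912
Contributions (O − E)²/E:
  (235 − 209.1507)²/209.1507 = 3.1948
  (141 − 150.0810)²/150.0810 = 0.5495
  (132 − 148.7683)²/148.7683 = 1.8900
  (100 − 158.9216)²/158.9216 = 21.8457
  (135 − 114.0379)²/114.0379 = 3.8532
  (151 − 113.0405)²/113.0405 = 12.7470
  (143 − 109.9276)²/109.9276 = 9.9500
  (67 − 78.8811)²/78.8811 = 1.7895
  (57 − 78.1912)²/78.1912 = 5.7432
χ² = 3.1948 + 0.5495 + 1.8900 + 21.8457 + 3.8532 + 12.7470 + 9.9500 + 1.7895 + 5.7432 = 61.563

61.563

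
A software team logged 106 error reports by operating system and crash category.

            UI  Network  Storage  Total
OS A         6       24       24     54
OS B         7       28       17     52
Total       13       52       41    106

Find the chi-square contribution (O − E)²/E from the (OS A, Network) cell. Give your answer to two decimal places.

0.23

Row total (OS A) = 54; column total (Network) = 52; N = 106.
Expected count E = 54 × 52 / 106 = 26.491.
Contribution = (O − E)²/E = (24 − 26.491)² / 26.491 = 0.23.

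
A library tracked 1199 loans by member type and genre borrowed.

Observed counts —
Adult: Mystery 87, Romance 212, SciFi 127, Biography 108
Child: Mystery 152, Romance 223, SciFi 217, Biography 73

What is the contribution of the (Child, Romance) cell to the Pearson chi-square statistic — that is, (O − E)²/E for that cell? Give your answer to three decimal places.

1.383

Row total (Child) = 665; column total (Romance) = 435; N = 1199.
Expected count E = 665 × 435 / 1199 = 241.2636.
Contribution = (O − E)²/E = (223 − 241.2636)² / 241.2636 = 1.383.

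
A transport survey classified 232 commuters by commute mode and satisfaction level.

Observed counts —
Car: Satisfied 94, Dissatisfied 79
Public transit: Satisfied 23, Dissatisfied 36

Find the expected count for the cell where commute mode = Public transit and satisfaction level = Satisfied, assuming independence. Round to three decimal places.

29.754

Row total (Public transit) = 59; column total (Satisfied) = 117; grand total N = 232.
Expected count = (row total × column total) / N = 59 × 117 / 232 = 29.754.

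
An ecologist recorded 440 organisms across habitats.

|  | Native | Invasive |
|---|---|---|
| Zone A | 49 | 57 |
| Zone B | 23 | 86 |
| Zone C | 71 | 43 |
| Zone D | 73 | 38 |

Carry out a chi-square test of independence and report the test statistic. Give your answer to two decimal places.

Row totals: 106, 109, 114, 111. Column totals: 216, 224. Grand total N = 440.
Expected counts (row total × column total / N):
  Zone A, Native: 106×216/440 = 52.036
  Zone A, Invasive: 106×224/440 = 53.964
  Zone B, Native: 109×216/440 = 53.509
  Zone B, Invasive: 109×224/440 = 55.491
  Zone C, Native: 114×216/440 = 55.964
  Zone C, Invasive: 114×224/440 = 58.036
  Zone D, Native: 111×216/440 = 54.491
  Zone D, Invasive: 111×224/440 = 56.509
Contributions (O − E)²/E:
  (49 − 52.036)²/52.036 = 0.1771
  (57 − 53.964)²/53.964 = 0.1708
  (23 − 53.509)²/53.509 = 17.3952
  (86 − 55.491)²/55.491 = 16.7739
  (71 − 55.964)²/55.964 = 4.0398
  (43 − 58.036)²/58.036 = 3.8955
  (73 − 54.491)²/54.491 = 6.2870
  (38 − 56.509)²/56.509 = 6.0625
χ² = 0.1771 + 0.1708 + 17.3952 + 16.7739 + 4.0398 + 3.8955 + 6.2870 + 6.0625 = 54.80

54.80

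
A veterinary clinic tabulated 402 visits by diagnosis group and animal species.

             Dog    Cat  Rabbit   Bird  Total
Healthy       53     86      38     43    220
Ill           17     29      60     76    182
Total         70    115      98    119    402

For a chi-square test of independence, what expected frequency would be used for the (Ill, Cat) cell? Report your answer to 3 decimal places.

Row total (Ill) = 182; column total (Cat) = 115; grand total N = 402.
Expected count = (row total × column total) / N = 182 × 115 / 402 = 52.065.

52.065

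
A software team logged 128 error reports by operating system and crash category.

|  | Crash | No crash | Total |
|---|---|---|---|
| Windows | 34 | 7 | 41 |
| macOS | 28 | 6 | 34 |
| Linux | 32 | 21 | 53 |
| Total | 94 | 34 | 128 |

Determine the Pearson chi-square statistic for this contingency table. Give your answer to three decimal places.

Grand total N = 128.
Expected counts (row total × column total / N):
  Windows, Crash: 41×94/128 = 30.1094
  Windows, No crash: 41×34/128 = 10.8906
  macOS, Crash: 34×94/128 = 24.9688
  macOS, No crash: 34×34/128 = 9.0312
  Linux, Crash: 53×94/128 = 38.9219
  Linux, No crash: 53×34/128 = 14.0781
Contributions (O − E)²/E:
  (34 − 30.1094)²/30.1094 = 0.5027
  (7 − 10.8906)²/10.8906 = 1.3899
  (28 − 24.9688)²/24.9688 = 0.3680
  (6 − 9.0312)²/9.0312 = 1.0174
  (32 − 38.9219)²/38.9219 = 1.2310
  (21 − 14.0781)²/14.0781 = 3.4033
χ² = 0.5027 + 1.3899 + 0.3680 + 1.0174 + 1.2310 + 3.4033 = 7.912

7.912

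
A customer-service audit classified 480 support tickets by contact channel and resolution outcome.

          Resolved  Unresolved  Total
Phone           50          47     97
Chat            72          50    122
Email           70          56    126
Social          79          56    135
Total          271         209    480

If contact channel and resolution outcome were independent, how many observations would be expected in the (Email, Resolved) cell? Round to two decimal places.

Row total (Email) = 126; column total (Resolved) = 271; grand total N = 480.
Expected count = (row total × column total) / N = 126 × 271 / 480 = 71.14.

71.14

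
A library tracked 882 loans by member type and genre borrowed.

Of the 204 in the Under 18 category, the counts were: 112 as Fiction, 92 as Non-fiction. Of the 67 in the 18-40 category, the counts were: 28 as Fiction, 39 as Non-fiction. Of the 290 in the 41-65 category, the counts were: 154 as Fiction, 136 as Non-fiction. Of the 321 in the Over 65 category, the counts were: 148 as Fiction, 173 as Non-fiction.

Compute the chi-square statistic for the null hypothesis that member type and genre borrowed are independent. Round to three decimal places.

6.827

Row totals: 204, 67, 290, 321. Column totals: 442, 440. Grand total N = 882.
Expected counts (row total × column total / N):
  Under 18, Fiction: 204×442/882 = 102.2313
  Under 18, Non-fiction: 204×440/882 = 101.7687
  18-40, Fiction: 67×442/882 = 33.5760
  18-40, Non-fiction: 67×440/882 = 33.4240
  41-65, Fiction: 290×442/882 = 145.3288
  41-65, Non-fiction: 290×440/882 = 144.6712
  Over 65, Fiction: 321×442/882 = 160.8639
  Over 65, Non-fiction: 321×440/882 = 160.1361
Contributions (O − E)²/E:
  (112 − 102.2313)²/102.2313 = 0.9334
  (92 − 101.7687)²/101.7687 = 0.9377
  (28 − 33.5760)²/33.5760 = 0.9260
  (39 − 33.4240)²/33.4240 = 0.9302
  (154 − 145.3288)²/145.3288 = 0.5174
  (136 − 144.6712)²/144.6712 = 0.5197
  (148 − 160.8639)²/160.8639 = 1.0287
  (173 − 160.1361)²/160.1361 = 1.0334
χ² = 0.9334 + 0.9377 + 0.9260 + 0.9302 + 0.5174 + 0.5197 + 1.0287 + 1.0334 = 6.827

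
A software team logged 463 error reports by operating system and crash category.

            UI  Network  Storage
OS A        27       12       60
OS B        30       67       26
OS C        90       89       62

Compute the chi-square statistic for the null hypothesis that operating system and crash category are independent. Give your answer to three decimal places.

Row totals: 99, 123, 241. Column totals: 147, 168, 148. Grand total N = 463.
Expected counts (row total × column total / N):
  OS A, UI: 99×147/463 = 31.4320
  OS A, Network: 99×168/463 = 35.9222
  OS A, Storage: 99×148/463 = 31.6458
  OS B, UI: 123×147/463 = 39.0518
  OS B, Network: 123×168/463 = 44.6307
  OS B, Storage: 123×148/463 = 39.3175
  OS C, UI: 241×147/463 = 76.5162
  OS C, Network: 241×168/463 = 87.4471
  OS C, Storage: 241×148/463 = 77.0367
Contributions (O − E)²/E:
  (27 − 31.4320)²/31.4320 = 0.6249
  (12 − 35.9222)²/35.9222 = 15.9309
  (60 − 31.6458)²/31.6458 = 25.4050
  (30 − 39.0518)²/39.0518 = 2.0981
  (67 − 44.6307)²/44.6307 = 11.2117
  (26 − 39.3175)²/39.3175 = 4.5109
  (90 − 76.5162)²/76.5162 = 2.3761
  (89 − 87.4471)²/87.4471 = 0.0276
  (62 − 77.0367)²/77.0367 = 2.9350
χ² = 0.6249 + 15.9309 + 25.4050 + 2.0981 + 11.2117 + 4.5109 + 2.3761 + 0.0276 + 2.9350 = 65.120

65.120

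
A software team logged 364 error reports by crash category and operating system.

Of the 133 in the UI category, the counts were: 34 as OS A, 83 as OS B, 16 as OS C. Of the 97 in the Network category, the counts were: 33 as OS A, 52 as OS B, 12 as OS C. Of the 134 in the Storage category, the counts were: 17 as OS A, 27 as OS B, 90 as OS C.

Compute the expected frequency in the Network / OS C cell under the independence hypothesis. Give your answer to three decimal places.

Row total (Network) = 97; column total (OS C) = 118; grand total N = 364.
Expected count = (row total × column total) / N = 97 × 118 / 364 = 31.445.

31.445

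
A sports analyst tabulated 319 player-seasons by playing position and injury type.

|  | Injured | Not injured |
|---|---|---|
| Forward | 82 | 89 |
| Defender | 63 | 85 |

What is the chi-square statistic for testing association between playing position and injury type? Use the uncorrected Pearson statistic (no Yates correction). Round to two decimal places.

Row totals: 171, 148. Column totals: 145, 174. Grand total N = 319.
Expected counts (row total × column total / N):
  Forward, Injured: 171×145/319 = 77.727
  Forward, Not injured: 171×174/319 = 93.273
  Defender, Injured: 148×145/319 = 67.273
  Defender, Not injured: 148×174/319 = 80.727
Contributions (O − E)²/E:
  (82 − 77.727)²/77.727 = 0.2349
  (89 − 93.273)²/93.273 = 0.1958
  (63 − 67.273)²/67.273 = 0.2714
  (85 − 80.727)²/80.727 = 0.2262
χ² = 0.2349 + 0.1958 + 0.2714 + 0.2262 = 0.93

0.93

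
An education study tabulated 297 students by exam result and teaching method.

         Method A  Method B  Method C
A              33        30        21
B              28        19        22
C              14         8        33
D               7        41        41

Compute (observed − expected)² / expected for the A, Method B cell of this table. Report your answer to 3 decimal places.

0.188

Row total (A) = 84; column total (Method B) = 98; N = 297.
Expected count E = 84 × 98 / 297 = 27.71717.
Contribution = (O − E)²/E = (30 − 27.71717)² / 27.71717 = 0.188.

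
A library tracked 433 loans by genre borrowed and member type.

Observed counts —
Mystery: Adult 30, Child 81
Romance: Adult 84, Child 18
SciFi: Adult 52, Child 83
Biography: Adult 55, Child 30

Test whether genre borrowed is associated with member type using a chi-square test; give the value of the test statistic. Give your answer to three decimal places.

80.457

Row totals: 111, 102, 135, 85. Column totals: 221, 212. Grand total N = 433.
Expected counts (row total × column total / N):
  Mystery, Adult: 111×221/433 = 56.65358
  Mystery, Child: 111×212/433 = 54.34642
  Romance, Adult: 102×221/433 = 52.06005
  Romance, Child: 102×212/433 = 49.93995
  SciFi, Adult: 135×221/433 = 68.90300
  SciFi, Child: 135×212/433 = 66.09700
  Biography, Adult: 85×221/433 = 43.38337
  Biography, Child: 85×212/433 = 41.61663
Contributions (O − E)²/E:
  (30 − 56.65358)²/56.65358 = 12.5396
  (81 − 54.34642)²/54.34642 = 13.0719
  (84 − 52.06005)²/52.06005 = 19.5958
  (18 − 49.93995)²/49.93995 = 20.4277
  (52 − 68.90300)²/68.90300 = 4.1466
  (83 − 66.09700)²/66.09700 = 4.3226
  (55 − 43.38337)²/43.38337 = 3.1105
  (30 − 41.61663)²/41.61663 = 3.2426
χ² = 12.5396 + 13.0719 + 19.5958 + 20.4277 + 4.1466 + 4.3226 + 3.1105 + 3.2426 = 80.457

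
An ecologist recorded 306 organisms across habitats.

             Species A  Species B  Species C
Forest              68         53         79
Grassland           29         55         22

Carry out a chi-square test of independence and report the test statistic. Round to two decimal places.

20.99

Row totals: 200, 106. Column totals: 97, 108, 101. Grand total N = 306.
Expected counts (row total × column total / N):
  Forest, Species A: 200×97/306 = 63.399
  Forest, Species B: 200×108/306 = 70.588
  Forest, Species C: 200×101/306 = 66.013
  Grassland, Species A: 106×97/306 = 33.601
  Grassland, Species B: 106×108/306 = 37.412
  Grassland, Species C: 106×101/306 = 34.987
Contributions (O − E)²/E:
  (68 − 63.399)²/63.399 = 0.3339
  (53 − 70.588)²/70.588 = 4.3823
  (79 − 66.013)²/66.013 = 2.5550
  (29 − 33.601)²/33.601 = 0.6300
  (55 − 37.412)²/37.412 = 8.2684
  (22 − 34.987)²/34.987 = 4.8207
χ² = 0.3339 + 4.3823 + 2.5550 + 0.6300 + 8.2684 + 4.8207 = 20.99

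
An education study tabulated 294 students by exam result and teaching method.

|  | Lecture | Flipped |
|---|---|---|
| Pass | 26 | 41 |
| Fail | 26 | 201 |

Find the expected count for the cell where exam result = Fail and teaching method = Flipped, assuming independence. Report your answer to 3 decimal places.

186.850

Row total (Fail) = 227; column total (Flipped) = 242; grand total N = 294.
Expected count = (row total × column total) / N = 227 × 242 / 294 = 186.850.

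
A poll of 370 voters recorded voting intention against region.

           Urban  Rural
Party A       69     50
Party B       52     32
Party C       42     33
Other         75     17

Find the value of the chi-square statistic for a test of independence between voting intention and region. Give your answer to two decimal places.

16.42

Row totals: 119, 84, 75, 92. Column totals: 238, 132. Grand total N = 370.
Expected counts (row total × column total / N):
  Party A, Urban: 119×238/370 = 76.546
  Party A, Rural: 119×132/370 = 42.454
  Party B, Urban: 84×238/370 = 54.032
  Party B, Rural: 84×132/370 = 29.968
  Party C, Urban: 75×238/370 = 48.243
  Party C, Rural: 75×132/370 = 26.757
  Other, Urban: 92×238/370 = 59.178
  Other, Rural: 92×132/370 = 32.822
Contributions (O − E)²/E:
  (69 − 76.546)²/76.546 = 0.7439
  (50 − 42.454)²/42.454 = 1.3413
  (52 − 54.032)²/54.032 = 0.0764
  (32 − 29.968)²/29.968 = 0.1378
  (42 − 48.243)²/48.243 = 0.8079
  (33 − 26.757)²/26.757 = 1.4566
  (75 − 59.178)²/59.178 = 4.2302
  (17 − 32.822)²/32.822 = 7.6271
χ² = 0.7439 + 1.3413 + 0.0764 + 0.1378 + 0.8079 + 1.4566 + 4.2302 + 7.6271 = 16.42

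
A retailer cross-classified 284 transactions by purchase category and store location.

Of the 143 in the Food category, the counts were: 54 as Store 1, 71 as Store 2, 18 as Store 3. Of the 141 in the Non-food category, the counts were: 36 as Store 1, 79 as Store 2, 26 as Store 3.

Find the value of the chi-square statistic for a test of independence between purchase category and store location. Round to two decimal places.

5.47

Row totals: 143, 141. Column totals: 90, 150, 44. Grand total N = 284.
Expected counts (row total × column total / N):
  Food, Store 1: 143×90/284 = 45.317
  Food, Store 2: 143×150/284 = 75.528
  Food, Store 3: 143×44/284 = 22.155
  Non-food, Store 1: 141×90/284 = 44.683
  Non-food, Store 2: 141×150/284 = 74.472
  Non-food, Store 3: 141×44/284 = 21.845
Contributions (O − E)²/E:
  (54 − 45.317)²/45.317 = 1.6637
  (71 − 75.528)²/75.528 = 0.2715
  (18 − 22.155)²/22.155 = 0.7792
  (36 − 44.683)²/44.683 = 1.6873
  (79 − 74.472)²/74.472 = 0.2753
  (26 − 21.845)²/21.845 = 0.7903
χ² = 1.6637 + 0.2715 + 0.7792 + 1.6873 + 0.2753 + 0.7903 = 5.47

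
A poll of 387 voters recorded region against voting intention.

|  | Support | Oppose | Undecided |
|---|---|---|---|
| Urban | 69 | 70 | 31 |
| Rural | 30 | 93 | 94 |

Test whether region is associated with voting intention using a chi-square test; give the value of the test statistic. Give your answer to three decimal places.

Row totals: 170, 217. Column totals: 99, 163, 125. Grand total N = 387.
Expected counts (row total × column total / N):
  Urban, Support: 170×99/387 = 43.48837
  Urban, Oppose: 170×163/387 = 71.60207
  Urban, Undecided: 170×125/387 = 54.90956
  Rural, Support: 217×99/387 = 55.51163
  Rural, Oppose: 217×163/387 = 91.39793
  Rural, Undecided: 217×125/387 = 70.09044
Contributions (O − E)²/E:
  (69 − 43.48837)²/43.48837 = 14.9659
  (70 − 71.60207)²/71.60207 = 0.0358
  (31 − 54.90956)²/54.90956 = 10.4111
  (30 − 55.51163)²/55.51163 = 11.7244
  (93 − 91.39793)²/91.39793 = 0.0281
  (94 − 70.09044)²/70.09044 = 8.1561
χ² = 14.9659 + 0.0358 + 10.4111 + 11.7244 + 0.0281 + 8.1561 = 45.321

45.321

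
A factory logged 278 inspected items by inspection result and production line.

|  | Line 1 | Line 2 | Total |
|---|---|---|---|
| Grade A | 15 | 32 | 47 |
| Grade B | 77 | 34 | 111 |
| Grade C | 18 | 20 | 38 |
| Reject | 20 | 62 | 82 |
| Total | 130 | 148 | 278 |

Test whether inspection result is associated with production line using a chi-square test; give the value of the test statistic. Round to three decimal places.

43.441

Grand total N = 278.
Expected counts (row total × column total / N):
  Grade A, Line 1: 47×130/278 = 21.9784
  Grade A, Line 2: 47×148/278 = 25.0216
  Grade B, Line 1: 111×130/278 = 51.9065
  Grade B, Line 2: 111×148/278 = 59.0935
  Grade C, Line 1: 38×130/278 = 17.7698
  Grade C, Line 2: 38×148/278 = 20.2302
  Reject, Line 1: 82×130/278 = 38.3453
  Reject, Line 2: 82×148/278 = 43.6547
Contributions (O − E)²/E:
  (15 − 21.9784)²/21.9784 = 2.2157
  (32 − 25.0216)²/25.0216 = 1.9462
  (77 − 51.9065)²/51.9065 = 12.1311
  (34 − 59.0935)²/59.0935 = 10.6557
  (18 − 17.7698)²/17.7698 = 0.0030
  (20 − 20.2302)²/20.2302 = 0.0026
  (20 − 38.3453)²/38.3453 = 8.7768
  (62 − 43.6547)²/43.6547 = 7.7094
χ² = 2.2157 + 1.9462 + 12.1311 + 10.6557 + 0.0030 + 0.0026 + 8.7768 + 7.7094 = 43.441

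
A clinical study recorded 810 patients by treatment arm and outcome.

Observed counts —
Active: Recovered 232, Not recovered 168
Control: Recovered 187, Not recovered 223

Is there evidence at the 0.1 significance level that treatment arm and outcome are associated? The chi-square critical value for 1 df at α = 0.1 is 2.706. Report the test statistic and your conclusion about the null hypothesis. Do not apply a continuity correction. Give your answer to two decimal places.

12.45; reject H₀

Row totals: 400, 410. Column totals: 419, 391. Grand total N = 810.
Expected counts (row total × column total / N):
  Active, Recovered: 400×419/810 = 206.914
  Active, Not recovered: 400×391/810 = 193.086
  Control, Recovered: 410×419/810 = 212.086
  Control, Not recovered: 410×391/810 = 197.914
Contributions (O − E)²/E:
  (232 − 206.914)²/206.914 = 3.0414
  (168 − 193.086)²/193.086 = 3.2592
  (187 − 212.086)²/212.086 = 2.9672
  (223 − 197.914)²/197.914 = 3.1797
χ² = 3.0414 + 3.2592 + 2.9672 + 3.1797 = 12.45
df = (2−1)(2−1) = 1. Since 12.45 > 2.706, reject the null hypothesis of independence at α = 0.1.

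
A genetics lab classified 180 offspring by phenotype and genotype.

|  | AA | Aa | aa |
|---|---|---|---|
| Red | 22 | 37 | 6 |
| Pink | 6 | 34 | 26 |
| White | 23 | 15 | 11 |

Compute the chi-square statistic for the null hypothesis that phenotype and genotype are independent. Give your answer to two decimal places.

32.19

Row totals: 65, 66, 49. Column totals: 51, 86, 43. Grand total N = 180.
Expected counts (row total × column total / N):
  Red, AA: 65×51/180 = 18.417
  Red, Aa: 65×86/180 = 31.056
  Red, aa: 65×43/180 = 15.528
  Pink, AA: 66×51/180 = 18.700
  Pink, Aa: 66×86/180 = 31.533
  Pink, aa: 66×43/180 = 15.767
  White, AA: 49×51/180 = 13.883
  White, Aa: 49×86/180 = 23.411
  White, aa: 49×43/180 = 11.706
Contributions (O − E)²/E:
  (22 − 18.417)²/18.417 = 0.6971
  (37 − 31.056)²/31.056 = 1.1377
  (6 − 15.528)²/15.528 = 5.8464
  (6 − 18.700)²/18.700 = 8.6251
  (34 − 31.533)²/31.533 = 0.1930
  (26 − 15.767)²/15.767 = 6.6414
  (23 − 13.883)²/13.883 = 5.9872
  (15 − 23.411)²/23.411 = 3.0219
  (11 − 11.706)²/11.706 = 0.0426
χ² = 0.6971 + 1.1377 + 5.8464 + 8.6251 + 0.1930 + 6.6414 + 5.9872 + 3.0219 + 0.0426 = 32.19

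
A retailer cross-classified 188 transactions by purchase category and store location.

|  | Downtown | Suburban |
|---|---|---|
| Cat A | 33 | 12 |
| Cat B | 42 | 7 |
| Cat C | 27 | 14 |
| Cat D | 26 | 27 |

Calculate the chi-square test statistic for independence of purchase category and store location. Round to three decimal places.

Row totals: 45, 49, 41, 53. Column totals: 128, 60. Grand total N = 188.
Expected counts (row total × column total / N):
  Cat A, Downtown: 45×128/188 = 30.6383
  Cat A, Suburban: 45×60/188 = 14.3617
  Cat B, Downtown: 49×128/188 = 33.3617
  Cat B, Suburban: 49×60/188 = 15.6383
  Cat C, Downtown: 41×128/188 = 27.9149
  Cat C, Suburban: 41×60/188 = 13.0851
  Cat D, Downtown: 53×128/188 = 36.0851
  Cat D, Suburban: 53×60/188 = 16.9149
Contributions (O − E)²/E:
  (33 − 30.6383)²/30.6383 = 0.1820
  (12 − 14.3617)²/14.3617 = 0.3884
  (42 − 33.3617)²/33.3617 = 2.2367
  (7 − 15.6383)²/15.6383 = 4.7716
  (27 − 27.9149)²/27.9149 = 0.0300
  (14 − 13.0851)²/13.0851 = 0.0640
  (26 − 36.0851)²/36.0851 = 2.8186
  (27 − 16.9149)²/16.9149 = 6.0130
χ² = 0.1820 + 0.3884 + 2.2367 + 4.7716 + 0.0300 + 0.0640 + 2.8186 + 6.0130 = 16.504

16.504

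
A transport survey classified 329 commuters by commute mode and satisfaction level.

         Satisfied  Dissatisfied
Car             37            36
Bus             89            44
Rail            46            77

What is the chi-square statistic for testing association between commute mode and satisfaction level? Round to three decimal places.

Row totals: 73, 133, 123. Column totals: 172, 157. Grand total N = 329.
Expected counts (row total × column total / N):
  Car, Satisfied: 73×172/329 = 38.1641
  Car, Dissatisfied: 73×157/329 = 34.8359
  Bus, Satisfied: 133×172/329 = 69.5319
  Bus, Dissatisfied: 133×157/329 = 63.4681
  Rail, Satisfied: 123×172/329 = 64.3040
  Rail, Dissatisfied: 123×157/329 = 58.6960
Contributions (O − E)²/E:
  (37 − 38.1641)²/38.1641 = 0.0355
  (36 − 34.8359)²/34.8359 = 0.0389
  (89 − 69.5319)²/69.5319 = 5.4508
  (44 − 63.4681)²/63.4681 = 5.9716
  (46 − 64.3040)²/64.3040 = 5.2102
  (77 − 58.6960)²/58.6960 = 5.7080
χ² = 0.0355 + 0.0389 + 5.4508 + 5.9716 + 5.2102 + 5.7080 = 22.415

22.415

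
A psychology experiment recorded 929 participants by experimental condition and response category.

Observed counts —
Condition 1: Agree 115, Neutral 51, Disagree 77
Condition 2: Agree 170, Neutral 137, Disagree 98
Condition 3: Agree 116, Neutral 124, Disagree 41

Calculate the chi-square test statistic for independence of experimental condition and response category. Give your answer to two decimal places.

Row totals: 243, 405, 281. Column totals: 401, 312, 216. Grand total N = 929.
Expected counts (row total × column total / N):
  Condition 1, Agree: 243×401/929 = 104.890
  Condition 1, Neutral: 243×312/929 = 81.610
  Condition 1, Disagree: 243×216/929 = 56.499
  Condition 2, Agree: 405×401/929 = 174.817
  Condition 2, Neutral: 405×312/929 = 136.017
  Condition 2, Disagree: 405×216/929 = 94.166
  Condition 3, Agree: 281×401/929 = 121.293
  Condition 3, Neutral: 281×312/929 = 94.372
  Condition 3, Disagree: 281×216/929 = 65.335
Contributions (O − E)²/E:
  (115 − 104.890)²/104.890 = 0.9745
  (51 − 81.610)²/81.610 = 11.4811
  (77 − 56.499)²/56.499 = 7.4389
  (170 − 174.817)²/174.817 = 0.1327
  (137 − 136.017)²/136.017 = 0.0071
  (98 − 94.166)²/94.166 = 0.1561
  (116 − 121.293)²/121.293 = 0.2310
  (124 − 94.372)²/94.372 = 9.3017
  (41 − 65.335)²/65.335 = 9.0639
χ² = 0.9745 + 11.4811 + 7.4389 + 0.1327 + 0.0071 + 0.1561 + 0.2310 + 9.3017 + 9.0639 = 38.79

38.79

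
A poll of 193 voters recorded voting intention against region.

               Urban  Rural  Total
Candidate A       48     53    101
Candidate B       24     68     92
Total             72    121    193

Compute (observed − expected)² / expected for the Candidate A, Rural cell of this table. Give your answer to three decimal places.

1.682

Row total (Candidate A) = 101; column total (Rural) = 121; N = 193.
Expected count E = 101 × 121 / 193 = 63.3212.
Contribution = (O − E)²/E = (53 − 63.3212)² / 63.3212 = 1.682.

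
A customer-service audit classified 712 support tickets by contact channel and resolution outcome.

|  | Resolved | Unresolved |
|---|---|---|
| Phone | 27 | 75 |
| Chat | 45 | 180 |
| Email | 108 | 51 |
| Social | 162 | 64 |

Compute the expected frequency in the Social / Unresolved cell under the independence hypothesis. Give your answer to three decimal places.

117.444

Row total (Social) = 226; column total (Unresolved) = 370; grand total N = 712.
Expected count = (row total × column total) / N = 226 × 370 / 712 = 117.444.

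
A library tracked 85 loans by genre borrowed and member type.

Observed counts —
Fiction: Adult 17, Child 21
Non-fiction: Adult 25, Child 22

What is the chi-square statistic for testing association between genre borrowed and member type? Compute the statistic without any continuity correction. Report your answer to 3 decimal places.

Row totals: 38, 47. Column totals: 42, 43. Grand total N = 85.
Expected counts (row total × column total / N):
  Fiction, Adult: 38×42/85 = 18.7765
  Fiction, Child: 38×43/85 = 19.2235
  Non-fiction, Adult: 47×42/85 = 23.2235
  Non-fiction, Child: 47×43/85 = 23.7765
Contributions (O − E)²/E:
  (17 − 18.7765)²/18.7765 = 0.1681
  (21 − 19.2235)²/19.2235 = 0.1642
  (25 − 23.2235)²/23.2235 = 0.1359
  (22 − 23.7765)²/23.7765 = 0.1327
χ² = 0.1681 + 0.1642 + 0.1359 + 0.1327 = 0.601

0.601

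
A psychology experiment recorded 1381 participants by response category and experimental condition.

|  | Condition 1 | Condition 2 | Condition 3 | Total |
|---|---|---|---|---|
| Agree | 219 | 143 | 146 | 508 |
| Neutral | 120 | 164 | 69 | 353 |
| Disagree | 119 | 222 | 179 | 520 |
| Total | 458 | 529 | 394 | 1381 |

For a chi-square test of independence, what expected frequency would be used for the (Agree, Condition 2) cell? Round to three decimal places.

194.592

Row total (Agree) = 508; column total (Condition 2) = 529; grand total N = 1381.
Expected count = (row total × column total) / N = 508 × 529 / 1381 = 194.592.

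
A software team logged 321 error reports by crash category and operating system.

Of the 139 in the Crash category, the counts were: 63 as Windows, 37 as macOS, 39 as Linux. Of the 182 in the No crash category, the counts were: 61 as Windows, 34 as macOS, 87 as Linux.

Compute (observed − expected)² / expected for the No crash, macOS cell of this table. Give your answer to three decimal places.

0.972

Row total (No crash) = 182; column total (macOS) = 71; N = 321.
Expected count E = 182 × 71 / 321 = 40.2555.
Contribution = (O − E)²/E = (34 − 40.2555)² / 40.2555 = 0.972.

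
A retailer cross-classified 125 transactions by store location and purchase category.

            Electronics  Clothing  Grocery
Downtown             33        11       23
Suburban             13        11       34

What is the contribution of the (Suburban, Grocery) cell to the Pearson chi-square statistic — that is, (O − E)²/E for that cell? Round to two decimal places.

Row total (Suburban) = 58; column total (Grocery) = 57; N = 125.
Expected count E = 58 × 57 / 125 = 26.448.
Contribution = (O − E)²/E = (34 − 26.448)² / 26.448 = 2.16.

2.16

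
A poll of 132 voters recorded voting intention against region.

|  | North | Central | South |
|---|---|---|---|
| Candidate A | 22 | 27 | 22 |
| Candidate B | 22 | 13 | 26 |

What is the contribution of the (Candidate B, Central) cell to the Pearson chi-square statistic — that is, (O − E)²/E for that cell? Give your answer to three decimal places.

1.627

Row total (Candidate B) = 61; column total (Central) = 40; N = 132.
Expected count E = 61 × 40 / 132 = 18.4848.
Contribution = (O − E)²/E = (13 − 18.4848)² / 18.4848 = 1.627.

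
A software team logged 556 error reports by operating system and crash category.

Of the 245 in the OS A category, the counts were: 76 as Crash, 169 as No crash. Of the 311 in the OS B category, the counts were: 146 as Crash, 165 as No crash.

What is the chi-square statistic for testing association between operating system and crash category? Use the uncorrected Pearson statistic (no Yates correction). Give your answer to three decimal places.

Row totals: 245, 311. Column totals: 222, 334. Grand total N = 556.
Expected counts (row total × column total / N):
  OS A, Crash: 245×222/556 = 97.8237
  OS A, No crash: 245×334/556 = 147.1763
  OS B, Crash: 311×222/556 = 124.1763
  OS B, No crash: 311×334/556 = 186.8237
Contributions (O − E)²/E:
  (76 − 97.8237)²/97.8237 = 4.8687
  (169 − 147.1763)²/147.1763 = 3.2361
  (146 − 124.1763)²/124.1763 = 3.8355
  (165 − 186.8237)²/186.8237 = 2.5493
χ² = 4.8687 + 3.2361 + 3.8355 + 2.5493 = 14.490

14.490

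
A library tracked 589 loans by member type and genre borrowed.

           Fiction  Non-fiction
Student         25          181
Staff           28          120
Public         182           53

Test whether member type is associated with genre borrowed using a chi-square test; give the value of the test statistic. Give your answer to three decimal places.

231.547

Row totals: 206, 148, 235. Column totals: 235, 354. Grand total N = 589.
Expected counts (row total × column total / N):
  Student, Fiction: 206×235/589 = 82.19015
  Student, Non-fiction: 206×354/589 = 123.80985
  Staff, Fiction: 148×235/589 = 59.04924
  Staff, Non-fiction: 148×354/589 = 88.95076
  Public, Fiction: 235×235/589 = 93.76061
  Public, Non-fiction: 235×354/589 = 141.23939
Contributions (O − E)²/E:
  (25 − 82.19015)²/82.19015 = 39.7945
  (181 − 123.80985)²/123.80985 = 26.4172
  (28 − 59.04924)²/59.04924 = 16.3263
  (120 − 88.95076)²/88.95076 = 10.8381
  (182 − 93.76061)²/93.76061 = 83.0433
  (53 − 141.23939)²/141.23939 = 55.1276
χ² = 39.7945 + 26.4172 + 16.3263 + 10.8381 + 83.0433 + 55.1276 = 231.547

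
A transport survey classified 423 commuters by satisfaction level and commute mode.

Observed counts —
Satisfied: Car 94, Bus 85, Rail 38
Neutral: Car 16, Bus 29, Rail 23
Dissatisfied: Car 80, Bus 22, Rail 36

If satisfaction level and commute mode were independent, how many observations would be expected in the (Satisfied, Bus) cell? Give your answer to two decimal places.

69.77

Row total (Satisfied) = 217; column total (Bus) = 136; grand total N = 423.
Expected count = (row total × column total) / N = 217 × 136 / 423 = 69.77.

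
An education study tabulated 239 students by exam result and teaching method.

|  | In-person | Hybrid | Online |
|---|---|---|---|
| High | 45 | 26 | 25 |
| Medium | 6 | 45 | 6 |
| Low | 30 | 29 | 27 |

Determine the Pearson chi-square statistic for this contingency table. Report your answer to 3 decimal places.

45.451

Row totals: 96, 57, 86. Column totals: 81, 100, 58. Grand total N = 239.
Expected counts (row total × column total / N):
  High, In-person: 96×81/239 = 32.5356
  High, Hybrid: 96×100/239 = 40.1674
  High, Online: 96×58/239 = 23.2971
  Medium, In-person: 57×81/239 = 19.3180
  Medium, Hybrid: 57×100/239 = 23.8494
  Medium, Online: 57×58/239 = 13.8326
  Low, In-person: 86×81/239 = 29.1464
  Low, Hybrid: 86×100/239 = 35.9833
  Low, Online: 86×58/239 = 20.8703
Contributions (O − E)²/E:
  (45 − 32.5356)²/32.5356 = 4.7751
  (26 − 40.1674)²/40.1674 = 4.9970
  (25 − 23.2971)²/23.2971 = 0.1245
  (6 − 19.3180)²/19.3180 = 9.1815
  (45 − 23.8494)²/23.8494 = 18.7572
  (6 − 13.8326)²/13.8326 = 4.4351
  (30 − 29.1464)²/29.1464 = 0.0250
  (29 − 35.9833)²/35.9833 = 1.3553
  (27 − 20.8703)²/20.8703 = 1.8003
χ² = 4.7751 + 4.9970 + 0.1245 + 9.1815 + 18.7572 + 4.4351 + 0.0250 + 1.3553 + 1.8003 = 45.451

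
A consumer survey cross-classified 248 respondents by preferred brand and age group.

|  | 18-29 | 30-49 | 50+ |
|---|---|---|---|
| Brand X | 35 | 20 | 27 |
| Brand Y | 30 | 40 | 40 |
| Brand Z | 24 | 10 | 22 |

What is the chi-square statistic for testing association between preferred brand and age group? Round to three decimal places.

9.617

Row totals: 82, 110, 56. Column totals: 89, 70, 89. Grand total N = 248.
Expected counts (row total × column total / N):
  Brand X, 18-29: 82×89/248 = 29.4274
  Brand X, 30-49: 82×70/248 = 23.1452
  Brand X, 50+: 82×89/248 = 29.4274
  Brand Y, 18-29: 110×89/248 = 39.4758
  Brand Y, 30-49: 110×70/248 = 31.0484
  Brand Y, 50+: 110×89/248 = 39.4758
  Brand Z, 18-29: 56×89/248 = 20.0968
  Brand Z, 30-49: 56×70/248 = 15.8065
  Brand Z, 50+: 56×89/248 = 20.0968
Contributions (O − E)²/E:
  (35 − 29.4274)²/29.4274 = 1.0553
  (20 − 23.1452)²/23.1452 = 0.4274
  (27 − 29.4274)²/29.4274 = 0.2002
  (30 − 39.4758)²/39.4758 = 2.2746
  (40 − 31.0484)²/31.0484 = 2.5808
  (40 − 39.4758)²/39.4758 = 0.0070
  (24 − 20.0968)²/20.0968 = 0.7581
  (10 − 15.8065)²/15.8065 = 2.1330
  (22 − 20.0968)²/20.0968 = 0.1802
χ² = 1.0553 + 0.4274 + 0.2002 + 2.2746 + 2.5808 + 0.0070 + 0.7581 + 2.1330 + 0.1802 = 9.617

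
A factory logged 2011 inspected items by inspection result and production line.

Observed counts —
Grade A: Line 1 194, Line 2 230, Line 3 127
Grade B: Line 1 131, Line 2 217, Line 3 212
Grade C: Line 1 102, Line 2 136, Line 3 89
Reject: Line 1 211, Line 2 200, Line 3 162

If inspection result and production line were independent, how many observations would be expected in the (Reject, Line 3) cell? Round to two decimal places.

Row total (Reject) = 573; column total (Line 3) = 590; grand total N = 2011.
Expected count = (row total × column total) / N = 573 × 590 / 2011 = 168.11.

168.11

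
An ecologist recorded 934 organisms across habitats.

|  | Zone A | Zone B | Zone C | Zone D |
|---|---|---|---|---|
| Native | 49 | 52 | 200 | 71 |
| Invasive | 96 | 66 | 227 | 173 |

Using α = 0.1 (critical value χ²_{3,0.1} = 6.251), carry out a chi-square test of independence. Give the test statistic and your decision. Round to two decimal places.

Row totals: 372, 562. Column totals: 145, 118, 427, 244. Grand total N = 934.
Expected counts (row total × column total / N):
  Native, Zone A: 372×145/934 = 57.752
  Native, Zone B: 372×118/934 = 46.998
  Native, Zone C: 372×427/934 = 170.069
  Native, Zone D: 372×244/934 = 97.182
  Invasive, Zone A: 562×145/934 = 87.248
  Invasive, Zone B: 562×118/934 = 71.002
  Invasive, Zone C: 562×427/934 = 256.931
  Invasive, Zone D: 562×244/934 = 146.818
Contributions (O − E)²/E:
  (49 − 57.752)²/57.752 = 1.3263
  (52 − 46.998)²/46.998 = 0.5324
  (200 − 170.069)²/170.069 = 5.2677
  (71 − 97.182)²/97.182 = 7.0537
  (96 − 87.248)²/87.248 = 0.8779
  (66 − 71.002)²/71.002 = 0.3524
  (227 − 256.931)²/256.931 = 3.4868
  (173 − 146.818)²/146.818 = 4.6690
χ² = 1.3263 + 0.5324 + 5.2677 + 7.0537 + 0.8779 + 0.3524 + 3.4868 + 4.6690 = 23.57
df = (2−1)(4−1) = 3. Since 23.57 > 6.251, reject the null hypothesis of independence at α = 0.1.

23.57; reject H₀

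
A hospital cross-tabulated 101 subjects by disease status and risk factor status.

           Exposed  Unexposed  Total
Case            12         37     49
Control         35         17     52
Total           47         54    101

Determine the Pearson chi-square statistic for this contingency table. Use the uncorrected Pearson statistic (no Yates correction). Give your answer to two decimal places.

18.59

Grand total N = 101.
Expected counts (row total × column total / N):
  Case, Exposed: 49×47/101 = 22.802
  Case, Unexposed: 49×54/101 = 26.198
  Control, Exposed: 52×47/101 = 24.198
  Control, Unexposed: 52×54/101 = 27.802
Contributions (O − E)²/E:
  (12 − 22.802)²/22.802 = 5.1172
  (37 − 26.198)²/26.198 = 4.4539
  (35 − 24.198)²/24.198 = 4.8220
  (17 − 27.802)²/27.802 = 4.1969
χ² = 5.1172 + 4.4539 + 4.8220 + 4.1969 = 18.59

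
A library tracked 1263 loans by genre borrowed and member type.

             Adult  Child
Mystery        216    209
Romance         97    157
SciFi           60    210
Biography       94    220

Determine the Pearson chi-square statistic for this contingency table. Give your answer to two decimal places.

67.03

Row totals: 425, 254, 270, 314. Column totals: 467, 796. Grand total N = 1263.
Expected counts (row total × column total / N):
  Mystery, Adult: 425×467/1263 = 157.146
  Mystery, Child: 425×796/1263 = 267.854
  Romance, Adult: 254×467/1263 = 93.918
  Romance, Child: 254×796/1263 = 160.082
  SciFi, Adult: 270×467/1263 = 99.834
  SciFi, Child: 270×796/1263 = 170.166
  Biography, Adult: 314×467/1263 = 116.103
  Biography, Child: 314×796/1263 = 197.897
Contributions (O − E)²/E:
  (216 − 157.146)²/157.146 = 22.0419
  (209 − 267.854)²/267.854 = 12.9316
  (97 − 93.918)²/93.918 = 0.1011
  (157 − 160.082)²/160.082 = 0.0593
  (60 − 99.834)²/99.834 = 15.8939
  (210 − 170.166)²/170.166 = 9.3247
  (94 − 116.103)²/116.103 = 4.2078
  (220 − 197.897)²/197.897 = 2.4687
χ² = 22.0419 + 12.9316 + 0.1011 + 0.0593 + 15.8939 + 9.3247 + 4.2078 + 2.4687 = 67.03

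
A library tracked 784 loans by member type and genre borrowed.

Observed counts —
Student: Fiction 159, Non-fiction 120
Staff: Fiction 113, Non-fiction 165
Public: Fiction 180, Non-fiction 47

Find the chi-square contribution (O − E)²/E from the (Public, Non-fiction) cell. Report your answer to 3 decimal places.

Row total (Public) = 227; column total (Non-fiction) = 332; N = 784.
Expected count E = 227 × 332 / 784 = 96.1276.
Contribution = (O − E)²/E = (47 − 96.1276)² / 96.1276 = 25.107.

25.107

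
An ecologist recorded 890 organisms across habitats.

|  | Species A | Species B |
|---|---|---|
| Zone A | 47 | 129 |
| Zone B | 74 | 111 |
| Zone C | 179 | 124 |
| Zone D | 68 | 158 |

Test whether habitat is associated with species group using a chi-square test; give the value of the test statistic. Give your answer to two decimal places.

66.78

Row totals: 176, 185, 303, 226. Column totals: 368, 522. Grand total N = 890.
Expected counts (row total × column total / N):
  Zone A, Species A: 176×368/890 = 72.773
  Zone A, Species B: 176×522/890 = 103.227
  Zone B, Species A: 185×368/890 = 76.494
  Zone B, Species B: 185×522/890 = 108.506
  Zone C, Species A: 303×368/890 = 125.285
  Zone C, Species B: 303×522/890 = 177.715
  Zone D, Species A: 226×368/890 = 93.447
  Zone D, Species B: 226×522/890 = 132.553
Contributions (O − E)²/E:
  (47 − 72.773)²/72.773 = 9.1277
  (129 − 103.227)²/103.227 = 6.4348
  (74 − 76.494)²/76.494 = 0.0813
  (111 − 108.506)²/108.506 = 0.0573
  (179 − 125.285)²/125.285 = 23.0299
  (124 − 177.715)²/177.715 = 16.2356
  (68 − 93.447)²/93.447 = 6.9296
  (158 − 132.553)²/132.553 = 4.8852
χ² = 9.1277 + 6.4348 + 0.0813 + 0.0573 + 23.0299 + 16.2356 + 6.9296 + 4.8852 = 66.78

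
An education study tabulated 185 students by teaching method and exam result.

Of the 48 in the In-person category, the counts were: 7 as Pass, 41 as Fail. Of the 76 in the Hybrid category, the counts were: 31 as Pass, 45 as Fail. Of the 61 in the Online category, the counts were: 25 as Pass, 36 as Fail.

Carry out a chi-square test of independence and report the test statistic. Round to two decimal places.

10.94

Row totals: 48, 76, 61. Column totals: 63, 122. Grand total N = 185.
Expected counts (row total × column total / N):
  In-person, Pass: 48×63/185 = 16.346
  In-person, Fail: 48×122/185 = 31.654
  Hybrid, Pass: 76×63/185 = 25.881
  Hybrid, Fail: 76×122/185 = 50.119
  Online, Pass: 61×63/185 = 20.773
  Online, Fail: 61×122/185 = 40.227
Contributions (O − E)²/E:
  (7 − 16.346)²/16.346 = 5.3437
  (41 − 31.654)²/31.654 = 2.7595
  (31 − 25.881)²/25.881 = 1.0125
  (45 − 50.119)²/50.119 = 0.5228
  (25 − 20.773)²/20.773 = 0.8601
  (36 − 40.227)²/40.227 = 0.4442
χ² = 5.3437 + 2.7595 + 1.0125 + 0.5228 + 0.8601 + 0.4442 = 10.94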